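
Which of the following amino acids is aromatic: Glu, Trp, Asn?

Phenylalanine (F), tryptophan (W), and tyrosine (Y) have aromatic ring side chains.
Of the listed options, only Trp belongs to this group.

Trp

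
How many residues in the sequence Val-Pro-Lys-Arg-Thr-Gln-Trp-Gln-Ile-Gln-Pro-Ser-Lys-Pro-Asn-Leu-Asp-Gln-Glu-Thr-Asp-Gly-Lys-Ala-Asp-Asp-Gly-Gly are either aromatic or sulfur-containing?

Aromatic: F, W, Y. Sulfur-containing: C, M.
Aromatic residues here: Trp7 (1).
Sulfur-containing residues here: none (0).
The two groups share no amino acid, so total = 1 + 0 = 1.

1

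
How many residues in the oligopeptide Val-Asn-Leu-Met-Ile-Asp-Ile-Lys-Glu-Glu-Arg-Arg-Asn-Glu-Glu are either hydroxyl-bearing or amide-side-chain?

Hydroxyl-bearing: S, T, Y. Amide-side-chain: N, Q.
Hydroxyl-bearing residues here: none (0).
Amide-side-chain residues here: Asn2, Asn13 (2).
The two groups share no amino acid, so total = 0 + 2 = 2.

2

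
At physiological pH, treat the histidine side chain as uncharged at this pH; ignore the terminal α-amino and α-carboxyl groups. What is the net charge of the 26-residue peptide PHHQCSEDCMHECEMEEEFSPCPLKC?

-6

At pH ~7.4 the Lys and Arg side chains are protonated (+1), the Asp and Glu side chains are deprotonated (−1), and with His taken as neutral all other side chains carry no charge.
Positive (K, R): K25 → +1.
Negative (D, E): E7, D8, E12, E14, E16, E17, E18 → −7.
Net charge = (+1) + (−7) = −6.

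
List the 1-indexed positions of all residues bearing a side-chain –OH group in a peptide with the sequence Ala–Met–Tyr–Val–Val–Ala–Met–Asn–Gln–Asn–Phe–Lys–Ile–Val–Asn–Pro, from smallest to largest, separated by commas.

3

The –OH-bearing residues are Ser, Thr (aliphatic alcohols), and Tyr (phenol).
Matching residues: Tyr3.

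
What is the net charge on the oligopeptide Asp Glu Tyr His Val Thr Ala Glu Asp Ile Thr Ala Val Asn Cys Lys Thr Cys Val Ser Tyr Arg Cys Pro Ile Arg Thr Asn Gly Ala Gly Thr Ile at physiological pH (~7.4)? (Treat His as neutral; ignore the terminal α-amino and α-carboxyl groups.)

-1

At pH ~7.4 the Lys and Arg side chains are protonated (+1), the Asp and Glu side chains are deprotonated (−1), and with His taken as neutral all other side chains carry no charge.
Positive (K, R): Lys16, Arg22, Arg26 → +3.
Negative (D, E): Asp1, Glu2, Glu8, Asp9 → −4.
Net charge = (+3) + (−4) = −1.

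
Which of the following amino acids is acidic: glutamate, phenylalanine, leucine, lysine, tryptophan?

Only D (aspartate) and E (glutamate) carry a side-chain carboxylic acid.
Of the listed options, only glutamate belongs to this group.

glutamate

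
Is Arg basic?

Yes

K, R, and H are the three residues with basic side chains (ε-amine, guanidinium, and imidazole respectively).
Arginine is in this group.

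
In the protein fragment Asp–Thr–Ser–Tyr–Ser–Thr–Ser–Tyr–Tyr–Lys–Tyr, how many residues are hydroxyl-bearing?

9

S, T, and Y are the three residues with a side-chain hydroxyl.
Matching residues: Thr2, Ser3, Tyr4, Ser5, Thr6, Ser7, Tyr8, Tyr9, Tyr11.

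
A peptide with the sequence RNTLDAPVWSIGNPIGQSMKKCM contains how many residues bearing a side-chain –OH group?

3

S, T, and Y are the three residues with a side-chain hydroxyl.
Matching residues: T3, S10, S18.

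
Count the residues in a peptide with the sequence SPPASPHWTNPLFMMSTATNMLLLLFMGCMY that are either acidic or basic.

1

Acidic: D, E. Basic: H, K, R.
Acidic residues here: none (0).
Basic residues here: H7 (1).
The two groups share no amino acid, so total = 0 + 1 = 1.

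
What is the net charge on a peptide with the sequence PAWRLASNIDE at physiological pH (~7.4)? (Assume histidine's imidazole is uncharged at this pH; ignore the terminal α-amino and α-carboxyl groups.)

Near pH 7.4, K and R contribute +1 each, D and E contribute −1 each, and every other side chain (His included, as stated) is uncharged.
Positive (K, R): R4 → +1.
Negative (D, E): D10, E11 → −2.
Net charge = (+1) + (−2) = −1.

-1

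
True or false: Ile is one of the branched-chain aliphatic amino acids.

True

Valine (V), leucine (L), and isoleucine (I) are the branched-chain amino acids.
Isoleucine is in this group.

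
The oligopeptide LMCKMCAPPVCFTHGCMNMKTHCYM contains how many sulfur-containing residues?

10

Only Cys (C) and Met (M) have a sulfur atom in the side chain.
Matching residues: M2, C3, M5, C6, C11, C16, M17, M19, C23, M25.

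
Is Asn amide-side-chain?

Asparagine (N) and glutamine (Q) have uncharged amide side chains.
Asparagine is in this group.

Yes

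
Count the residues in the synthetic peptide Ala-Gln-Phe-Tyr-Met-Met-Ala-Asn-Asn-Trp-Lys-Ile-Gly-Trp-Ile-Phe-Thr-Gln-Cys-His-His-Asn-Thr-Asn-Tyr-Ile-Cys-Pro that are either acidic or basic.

Acidic: D, E. Basic: H, K, R.
Acidic residues here: none (0).
Basic residues here: Lys11, His20, His21 (3).
The two groups share no amino acid, so total = 0 + 3 = 3.

3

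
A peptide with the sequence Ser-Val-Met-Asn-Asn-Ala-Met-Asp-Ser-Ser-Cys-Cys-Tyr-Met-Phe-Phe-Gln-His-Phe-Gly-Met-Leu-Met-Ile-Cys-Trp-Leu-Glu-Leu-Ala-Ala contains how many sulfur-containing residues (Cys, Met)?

8

Matching residues: Met3, Met7, Cys11, Cys12, Met14, Met21, Met23, Cys25.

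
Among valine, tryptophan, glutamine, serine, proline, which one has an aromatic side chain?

The aromatic amino acids are Phe (F, benzyl), Trp (W, indole), and Tyr (Y, phenol).
Of the listed options, only tryptophan belongs to this group.

tryptophan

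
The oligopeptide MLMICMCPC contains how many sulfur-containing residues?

Only Cys (C) and Met (M) have a sulfur atom in the side chain.
Matching residues: M1, M3, C5, M6, C7, C9.

6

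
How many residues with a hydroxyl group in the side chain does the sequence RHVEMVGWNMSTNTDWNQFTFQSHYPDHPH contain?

6

S, T, and Y are the three residues with a side-chain hydroxyl.
Matching residues: S11, T12, T14, T20, S23, Y25.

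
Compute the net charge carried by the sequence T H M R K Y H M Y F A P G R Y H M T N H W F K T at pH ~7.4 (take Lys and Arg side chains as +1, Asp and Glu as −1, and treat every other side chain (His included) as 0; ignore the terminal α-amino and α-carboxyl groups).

Positive (K, R): R4, K5, R14, K23 → +4.
Negative (D, E): none → −0.
Net charge = (+4) + (−0) = +4.

+4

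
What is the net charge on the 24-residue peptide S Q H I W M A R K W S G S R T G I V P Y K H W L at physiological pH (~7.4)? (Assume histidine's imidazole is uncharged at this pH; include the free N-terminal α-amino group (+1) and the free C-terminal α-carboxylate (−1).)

+4

At pH ~7.4 the Lys and Arg side chains are protonated (+1), the Asp and Glu side chains are deprotonated (−1), and with His taken as neutral all other side chains carry no charge.
Positive (K, R): R8, K9, R14, K21 → +4.
Negative (D, E): none → −0.
The N-terminus (+1) and C-terminus (−1) cancel.
Net charge = (+4) + (−0) = +4.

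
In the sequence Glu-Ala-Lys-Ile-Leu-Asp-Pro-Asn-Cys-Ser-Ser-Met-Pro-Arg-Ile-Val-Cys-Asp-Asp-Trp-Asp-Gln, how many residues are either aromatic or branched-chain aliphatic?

5

Aromatic: F, W, Y. Branched-chain aliphatic: I, L, V.
Aromatic residues here: Trp20 (1).
Branched-chain aliphatic residues here: Ile4, Leu5, Ile15, Val16 (4).
The two groups share no amino acid, so total = 1 + 4 = 5.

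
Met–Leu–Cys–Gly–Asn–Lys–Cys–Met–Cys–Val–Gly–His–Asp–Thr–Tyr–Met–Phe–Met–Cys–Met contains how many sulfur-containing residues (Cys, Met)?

Matching residues: Met1, Cys3, Cys7, Met8, Cys9, Met16, Met18, Cys19, Met20.

9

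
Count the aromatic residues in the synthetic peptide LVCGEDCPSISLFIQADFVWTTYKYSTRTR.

5

The aromatic amino acids are Phe (F, benzyl), Trp (W, indole), and Tyr (Y, phenol).
Matching residues: F13, F18, W20, Y23, Y25.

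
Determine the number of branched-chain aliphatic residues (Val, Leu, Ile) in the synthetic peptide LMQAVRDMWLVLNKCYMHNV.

6

Matching residues: L1, V5, L10, V11, L12, V20.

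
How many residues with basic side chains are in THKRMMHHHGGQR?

7

Lysine (K), arginine (R), and histidine (H) have basic, nitrogen-containing side chains.
Matching residues: H2, K3, R4, H7, H8, H9, R13.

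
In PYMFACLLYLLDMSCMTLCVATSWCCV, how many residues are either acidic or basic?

1

Acidic: D, E. Basic: H, K, R.
Acidic residues here: D12 (1).
Basic residues here: none (0).
The two groups share no amino acid, so total = 1 + 0 = 1.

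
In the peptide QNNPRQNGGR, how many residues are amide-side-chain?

Asparagine (N) and glutamine (Q) have uncharged amide side chains.
Matching residues: Q1, N2, N3, Q6, N7.

5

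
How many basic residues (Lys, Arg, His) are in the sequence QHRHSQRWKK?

6

Matching residues: H2, R3, H4, R7, K9, K10.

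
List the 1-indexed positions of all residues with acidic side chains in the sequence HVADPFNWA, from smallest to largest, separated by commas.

4

Only D (aspartate) and E (glutamate) carry a side-chain carboxylic acid.
Matching residues: D4.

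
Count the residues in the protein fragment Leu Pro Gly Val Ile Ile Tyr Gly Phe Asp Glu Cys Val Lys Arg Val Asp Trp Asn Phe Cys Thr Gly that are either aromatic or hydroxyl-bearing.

5

Aromatic: F, W, Y. Hydroxyl-bearing: S, T, Y.
Aromatic residues here: Tyr7, Phe9, Trp18, Phe20 (4).
Hydroxyl-bearing residues here: Tyr7, Thr22 (2).
Y is in both groups, so the 1 Y residue must not be double-counted.
Total = 4 + 2 − 1 = 5.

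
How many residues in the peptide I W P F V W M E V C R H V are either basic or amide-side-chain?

2

Basic: H, K, R. Amide-side-chain: N, Q.
Basic residues here: R11, H12 (2).
Amide-side-chain residues here: none (0).
The two groups share no amino acid, so total = 2 + 0 = 2.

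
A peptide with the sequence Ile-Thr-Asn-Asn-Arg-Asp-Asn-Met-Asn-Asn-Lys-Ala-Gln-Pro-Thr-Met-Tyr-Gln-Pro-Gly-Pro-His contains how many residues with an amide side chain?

The amide-side-chain residues are Asn (N) and Gln (Q).
Matching residues: Asn3, Asn4, Asn7, Asn9, Asn10, Gln13, Gln18.

7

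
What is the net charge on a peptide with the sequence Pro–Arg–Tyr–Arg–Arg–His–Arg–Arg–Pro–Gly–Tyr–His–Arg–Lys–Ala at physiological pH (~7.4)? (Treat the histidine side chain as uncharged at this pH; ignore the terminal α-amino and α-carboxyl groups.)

+7

Near pH 7.4, K and R contribute +1 each, D and E contribute −1 each, and every other side chain (His included, as stated) is uncharged.
Positive (K, R): Arg2, Arg4, Arg5, Arg7, Arg8, Arg13, Lys14 → +7.
Negative (D, E): none → −0.
Net charge = (+7) + (−0) = +7.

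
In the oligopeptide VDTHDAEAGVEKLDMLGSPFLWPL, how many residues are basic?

2

K, R, and H are the three residues with basic side chains (ε-amine, guanidinium, and imidazole respectively).
Matching residues: H4, K12.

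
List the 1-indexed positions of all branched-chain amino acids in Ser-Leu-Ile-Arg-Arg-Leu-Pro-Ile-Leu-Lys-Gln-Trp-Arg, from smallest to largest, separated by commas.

2, 3, 6, 8, 9

Valine (V), leucine (L), and isoleucine (I) are the branched-chain amino acids.
Matching residues: Leu2, Ile3, Leu6, Ile8, Leu9.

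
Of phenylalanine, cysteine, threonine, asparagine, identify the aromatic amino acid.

Phenylalanine (F), tryptophan (W), and tyrosine (Y) have aromatic ring side chains.
Of the listed options, only phenylalanine belongs to this group.

phenylalanine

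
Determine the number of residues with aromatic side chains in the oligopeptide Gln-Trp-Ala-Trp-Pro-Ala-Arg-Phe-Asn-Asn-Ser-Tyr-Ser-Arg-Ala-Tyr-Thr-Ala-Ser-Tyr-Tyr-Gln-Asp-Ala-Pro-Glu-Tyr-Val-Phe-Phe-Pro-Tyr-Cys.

The aromatic amino acids are Phe (F, benzyl), Trp (W, indole), and Tyr (Y, phenol).
Matching residues: Trp2, Trp4, Phe8, Tyr12, Tyr16, Tyr20, Tyr21, Tyr27, Phe29, Phe30, Tyr32.

11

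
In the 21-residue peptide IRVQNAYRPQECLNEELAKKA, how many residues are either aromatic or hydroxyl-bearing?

1

Aromatic: F, W, Y. Hydroxyl-bearing: S, T, Y.
Aromatic residues here: Y7 (1).
Hydroxyl-bearing residues here: Y7 (1).
Y is in both groups, so the 1 Y residue must not be double-counted.
Total = 1 + 1 − 1 = 1.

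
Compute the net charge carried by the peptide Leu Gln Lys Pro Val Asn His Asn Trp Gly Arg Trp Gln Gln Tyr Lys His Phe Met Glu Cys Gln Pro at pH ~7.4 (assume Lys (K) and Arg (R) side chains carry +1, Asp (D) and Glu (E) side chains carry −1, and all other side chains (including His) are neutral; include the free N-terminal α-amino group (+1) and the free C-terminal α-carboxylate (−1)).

+2

Positive (K, R): Lys3, Arg11, Lys16 → +3.
Negative (D, E): Glu20 → −1.
The N-terminus (+1) and C-terminus (−1) cancel.
Net charge = (+3) + (−1) = +2.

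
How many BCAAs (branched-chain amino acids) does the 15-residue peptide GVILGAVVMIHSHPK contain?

Valine (V), leucine (L), and isoleucine (I) are the branched-chain amino acids.
Matching residues: V2, I3, L4, V7, V8, I10.

6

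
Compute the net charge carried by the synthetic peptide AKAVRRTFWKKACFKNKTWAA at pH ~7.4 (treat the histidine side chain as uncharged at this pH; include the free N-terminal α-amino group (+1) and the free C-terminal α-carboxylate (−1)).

Near pH 7.4, K and R contribute +1 each, D and E contribute −1 each, and every other side chain (His included, as stated) is uncharged.
Positive (K, R): K2, R5, R6, K10, K11, K15, K17 → +7.
Negative (D, E): none → −0.
The N-terminus (+1) and C-terminus (−1) cancel.
Net charge = (+7) + (−0) = +7.

+7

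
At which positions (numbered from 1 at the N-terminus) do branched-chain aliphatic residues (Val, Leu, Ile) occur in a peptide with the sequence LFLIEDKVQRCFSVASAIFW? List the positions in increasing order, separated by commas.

1, 3, 4, 8, 14, 18

Matching residues: L1, L3, I4, V8, V14, I18.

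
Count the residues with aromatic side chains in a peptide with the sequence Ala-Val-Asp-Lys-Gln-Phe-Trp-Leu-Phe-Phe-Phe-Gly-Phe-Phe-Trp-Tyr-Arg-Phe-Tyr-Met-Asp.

The aromatic amino acids are Phe (F, benzyl), Trp (W, indole), and Tyr (Y, phenol).
Matching residues: Phe6, Trp7, Phe9, Phe10, Phe11, Phe13, Phe14, Trp15, Tyr16, Phe18, Tyr19.

11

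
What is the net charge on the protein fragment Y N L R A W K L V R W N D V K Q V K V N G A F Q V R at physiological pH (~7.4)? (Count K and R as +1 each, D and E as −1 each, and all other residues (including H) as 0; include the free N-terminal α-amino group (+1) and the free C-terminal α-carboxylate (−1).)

+5

Positive (K, R): R4, K7, R10, K15, K18, R26 → +6.
Negative (D, E): D13 → −1.
The N-terminus (+1) and C-terminus (−1) cancel.
Net charge = (+6) + (−1) = +5.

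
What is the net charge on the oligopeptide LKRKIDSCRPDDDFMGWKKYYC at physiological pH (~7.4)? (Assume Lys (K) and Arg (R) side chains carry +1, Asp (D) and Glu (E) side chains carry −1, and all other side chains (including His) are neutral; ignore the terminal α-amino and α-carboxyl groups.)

+2

Positive (K, R): K2, R3, K4, R9, K18, K19 → +6.
Negative (D, E): D6, D11, D12, D13 → −4.
Net charge = (+6) + (−4) = +2.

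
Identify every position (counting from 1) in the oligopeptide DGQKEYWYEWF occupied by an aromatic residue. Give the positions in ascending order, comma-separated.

6, 7, 8, 10, 11

The aromatic amino acids are Phe (F, benzyl), Trp (W, indole), and Tyr (Y, phenol).
Matching residues: Y6, W7, Y8, W10, F11.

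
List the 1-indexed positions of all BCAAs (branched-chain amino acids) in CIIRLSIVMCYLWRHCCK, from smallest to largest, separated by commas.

2, 3, 5, 7, 8, 12

V, L, and I make up the branched-chain aliphatic group.
Matching residues: I2, I3, L5, I7, V8, L12.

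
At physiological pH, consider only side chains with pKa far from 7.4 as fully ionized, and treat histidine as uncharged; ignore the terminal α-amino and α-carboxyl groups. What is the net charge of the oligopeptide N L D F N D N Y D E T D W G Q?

-5

The side chains ionized at physiological pH are Lys/Arg (+1) and Asp/Glu (−1); with His treated as neutral, nothing else contributes.
Positive (K, R): none → +0.
Negative (D, E): D3, D6, D9, E10, D12 → −5.
Net charge = (+0) + (−5) = −5.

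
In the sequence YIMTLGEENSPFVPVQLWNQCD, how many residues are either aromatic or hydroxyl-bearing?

5

Aromatic: F, W, Y. Hydroxyl-bearing: S, T, Y.
Aromatic residues here: Y1, F12, W18 (3).
Hydroxyl-bearing residues here: Y1, T4, S10 (3).
Y is in both groups, so the 1 Y residue must not be double-counted.
Total = 3 + 3 − 1 = 5.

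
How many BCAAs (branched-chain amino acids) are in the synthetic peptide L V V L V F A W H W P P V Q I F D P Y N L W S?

The BCAAs are Val, Leu, and Ile — aliphatic side chains with a branch point.
Matching residues: L1, V2, V3, L4, V5, V13, I15, L21.

8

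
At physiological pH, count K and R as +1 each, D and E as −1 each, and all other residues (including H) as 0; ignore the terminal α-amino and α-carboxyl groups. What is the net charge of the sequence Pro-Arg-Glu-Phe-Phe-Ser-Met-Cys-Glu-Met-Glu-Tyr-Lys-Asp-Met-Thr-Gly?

-2

Positive (K, R): Arg2, Lys13 → +2.
Negative (D, E): Glu3, Glu9, Glu11, Asp14 → −4.
Net charge = (+2) + (−4) = −2.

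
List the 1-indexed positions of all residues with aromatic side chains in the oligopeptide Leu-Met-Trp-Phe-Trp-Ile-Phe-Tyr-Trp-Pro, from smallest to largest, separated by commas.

F, W, and Y each carry an aromatic ring on the side chain.
Matching residues: Trp3, Phe4, Trp5, Phe7, Tyr8, Trp9.

3, 4, 5, 7, 8, 9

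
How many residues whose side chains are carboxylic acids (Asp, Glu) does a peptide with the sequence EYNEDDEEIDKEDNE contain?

Matching residues: E1, E4, D5, D6, E7, E8, D10, E12, D13, E15.

10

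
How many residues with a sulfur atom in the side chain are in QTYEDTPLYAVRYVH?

0

Cysteine (C, thiol) and methionine (M, thioether) are the two sulfur-containing amino acids.
None of the 15 residues belong to this group.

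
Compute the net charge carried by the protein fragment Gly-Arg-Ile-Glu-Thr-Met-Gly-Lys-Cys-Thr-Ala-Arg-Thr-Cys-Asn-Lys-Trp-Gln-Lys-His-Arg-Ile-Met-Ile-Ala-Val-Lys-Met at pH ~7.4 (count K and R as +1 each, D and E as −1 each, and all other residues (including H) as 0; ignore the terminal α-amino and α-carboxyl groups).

Positive (K, R): Arg2, Lys8, Arg12, Lys16, Lys19, Arg21, Lys27 → +7.
Negative (D, E): Glu4 → −1.
Net charge = (+7) + (−1) = +6.

+6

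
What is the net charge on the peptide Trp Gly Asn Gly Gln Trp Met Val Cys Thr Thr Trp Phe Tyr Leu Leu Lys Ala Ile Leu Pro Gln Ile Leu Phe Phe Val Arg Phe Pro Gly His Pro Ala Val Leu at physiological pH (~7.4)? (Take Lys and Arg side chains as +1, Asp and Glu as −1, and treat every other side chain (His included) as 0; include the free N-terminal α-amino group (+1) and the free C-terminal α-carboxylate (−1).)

+2

Positive (K, R): Lys17, Arg28 → +2.
Negative (D, E): none → −0.
The N-terminus (+1) and C-terminus (−1) cancel.
Net charge = (+2) + (−0) = +2.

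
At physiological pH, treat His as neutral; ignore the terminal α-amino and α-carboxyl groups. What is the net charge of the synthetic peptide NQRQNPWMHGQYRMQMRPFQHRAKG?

The side chains ionized at physiological pH are Lys/Arg (+1) and Asp/Glu (−1); with His treated as neutral, nothing else contributes.
Positive (K, R): R3, R13, R17, R22, K24 → +5.
Negative (D, E): none → −0.
Net charge = (+5) + (−0) = +5.

+5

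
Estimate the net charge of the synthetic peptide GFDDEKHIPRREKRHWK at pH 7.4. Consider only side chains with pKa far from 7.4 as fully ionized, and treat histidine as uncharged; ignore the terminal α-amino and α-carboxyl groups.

+2

Near pH 7.4, K and R contribute +1 each, D and E contribute −1 each, and every other side chain (His included, as stated) is uncharged.
Positive (K, R): K6, R10, R11, K13, R14, K17 → +6.
Negative (D, E): D3, D4, E5, E12 → −4.
Net charge = (+6) + (−4) = +2.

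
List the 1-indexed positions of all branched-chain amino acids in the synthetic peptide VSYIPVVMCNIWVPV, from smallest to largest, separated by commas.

1, 4, 6, 7, 11, 13, 15

Valine (V), leucine (L), and isoleucine (I) are the branched-chain amino acids.
Matching residues: V1, I4, V6, V7, I11, V13, V15.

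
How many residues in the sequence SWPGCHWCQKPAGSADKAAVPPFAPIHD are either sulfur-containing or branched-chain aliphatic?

Sulfur-containing: C, M. Branched-chain aliphatic: I, L, V.
Sulfur-containing residues here: C5, C8 (2).
Branched-chain aliphatic residues here: V20, I26 (2).
The two groups share no amino acid, so total = 2 + 2 = 4.

4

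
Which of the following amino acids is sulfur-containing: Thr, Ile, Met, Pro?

Only Cys (C) and Met (M) have a sulfur atom in the side chain.
Of the listed options, only Met belongs to this group.

Met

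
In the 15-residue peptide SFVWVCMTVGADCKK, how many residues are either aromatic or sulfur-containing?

5

Aromatic: F, W, Y. Sulfur-containing: C, M.
Aromatic residues here: F2, W4 (2).
Sulfur-containing residues here: C6, M7, C13 (3).
The two groups share no amino acid, so total = 2 + 3 = 5.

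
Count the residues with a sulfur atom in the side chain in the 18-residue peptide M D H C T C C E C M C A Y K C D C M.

The sulfur-bearing residues are cysteine (–SH) and methionine (–S–CH₃).
Matching residues: M1, C4, C6, C7, C9, M10, C11, C15, C17, M18.

10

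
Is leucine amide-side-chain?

No

The amide-side-chain residues are Asn (N) and Gln (Q).
Leucine is not in this group.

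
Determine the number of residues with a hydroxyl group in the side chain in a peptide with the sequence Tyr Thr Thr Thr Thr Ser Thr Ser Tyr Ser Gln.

Serine (S), threonine (T), and tyrosine (Y) each carry a hydroxyl group on the side chain.
Matching residues: Tyr1, Thr2, Thr3, Thr4, Thr5, Ser6, Thr7, Ser8, Tyr9, Ser10.

10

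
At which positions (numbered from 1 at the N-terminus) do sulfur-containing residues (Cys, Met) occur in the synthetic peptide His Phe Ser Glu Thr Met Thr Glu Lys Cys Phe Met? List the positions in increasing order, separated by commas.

6, 10, 12

Matching residues: Met6, Cys10, Met12.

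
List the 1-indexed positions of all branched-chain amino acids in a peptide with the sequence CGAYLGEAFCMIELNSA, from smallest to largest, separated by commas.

5, 12, 14

The BCAAs are Val, Leu, and Ile — aliphatic side chains with a branch point.
Matching residues: L5, I12, L14.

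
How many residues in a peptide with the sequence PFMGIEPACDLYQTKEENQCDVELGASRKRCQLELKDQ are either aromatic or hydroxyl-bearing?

Aromatic: F, W, Y. Hydroxyl-bearing: S, T, Y.
Aromatic residues here: F2, Y12 (2).
Hydroxyl-bearing residues here: Y12, T14, S27 (3).
Y is in both groups, so the 1 Y residue must not be double-counted.
Total = 2 + 3 − 1 = 4.

4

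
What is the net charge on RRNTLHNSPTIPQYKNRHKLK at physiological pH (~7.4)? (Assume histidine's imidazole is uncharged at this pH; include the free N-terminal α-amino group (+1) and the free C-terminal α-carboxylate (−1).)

+6

The side chains ionized at physiological pH are Lys/Arg (+1) and Asp/Glu (−1); with His treated as neutral, nothing else contributes.
Positive (K, R): R1, R2, K15, R17, K19, K21 → +6.
Negative (D, E): none → −0.
The N-terminus (+1) and C-terminus (−1) cancel.
Net charge = (+6) + (−0) = +6.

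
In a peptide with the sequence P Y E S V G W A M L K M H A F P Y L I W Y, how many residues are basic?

Lysine (K), arginine (R), and histidine (H) have basic, nitrogen-containing side chains.
Matching residues: K11, H13.

2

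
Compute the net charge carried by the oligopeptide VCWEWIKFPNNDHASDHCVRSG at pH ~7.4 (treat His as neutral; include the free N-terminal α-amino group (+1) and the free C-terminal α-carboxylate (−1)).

The side chains ionized at physiological pH are Lys/Arg (+1) and Asp/Glu (−1); with His treated as neutral, nothing else contributes.
Positive (K, R): K7, R20 → +2.
Negative (D, E): E4, D12, D16 → −3.
The N-terminus (+1) and C-terminus (−1) cancel.
Net charge = (+2) + (−3) = −1.

-1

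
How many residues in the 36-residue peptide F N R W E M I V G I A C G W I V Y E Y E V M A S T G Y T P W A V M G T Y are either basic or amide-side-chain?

2

Basic: H, K, R. Amide-side-chain: N, Q.
Basic residues here: R3 (1).
Amide-side-chain residues here: N2 (1).
The two groups share no amino acid, so total = 1 + 1 = 2.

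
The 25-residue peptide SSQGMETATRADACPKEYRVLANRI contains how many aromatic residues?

Phenylalanine (F), tryptophan (W), and tyrosine (Y) have aromatic ring side chains.
Matching residues: Y18.

1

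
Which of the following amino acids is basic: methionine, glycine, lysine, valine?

lysine

K, R, and H are the three residues with basic side chains (ε-amine, guanidinium, and imidazole respectively).
Of the listed options, only lysine belongs to this group.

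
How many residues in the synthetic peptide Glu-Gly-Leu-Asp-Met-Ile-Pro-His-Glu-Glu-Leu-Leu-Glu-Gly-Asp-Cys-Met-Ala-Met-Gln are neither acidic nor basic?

Acidic: D, E. Basic: K, R, H. All other residues are neither.
Matching residues: Gly2, Leu3, Met5, Ile6, Pro7, Leu11, Leu12, Gly14, Cys16, Met17, Ala18, Met19, Gln20.

13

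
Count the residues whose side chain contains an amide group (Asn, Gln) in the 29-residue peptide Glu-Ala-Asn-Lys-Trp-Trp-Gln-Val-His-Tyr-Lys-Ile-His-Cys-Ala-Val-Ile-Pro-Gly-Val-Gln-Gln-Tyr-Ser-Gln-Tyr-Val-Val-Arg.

Matching residues: Asn3, Gln7, Gln21, Gln22, Gln25.

5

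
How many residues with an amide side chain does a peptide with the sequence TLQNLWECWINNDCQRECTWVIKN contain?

The amide-side-chain residues are Asn (N) and Gln (Q).
Matching residues: Q3, N4, N11, N12, Q15, N24.

6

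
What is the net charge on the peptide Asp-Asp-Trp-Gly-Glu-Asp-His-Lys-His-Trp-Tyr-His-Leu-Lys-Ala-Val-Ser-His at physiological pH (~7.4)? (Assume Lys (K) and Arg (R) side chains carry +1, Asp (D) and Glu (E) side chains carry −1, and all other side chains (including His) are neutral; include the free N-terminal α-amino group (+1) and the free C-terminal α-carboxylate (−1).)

Positive (K, R): Lys8, Lys14 → +2.
Negative (D, E): Asp1, Asp2, Glu5, Asp6 → −4.
The N-terminus (+1) and C-terminus (−1) cancel.
Net charge = (+2) + (−4) = −2.

-2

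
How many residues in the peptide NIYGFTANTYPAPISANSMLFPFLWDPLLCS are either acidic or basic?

Acidic: D, E. Basic: H, K, R.
Acidic residues here: D26 (1).
Basic residues here: none (0).
The two groups share no amino acid, so total = 1 + 0 = 1.

1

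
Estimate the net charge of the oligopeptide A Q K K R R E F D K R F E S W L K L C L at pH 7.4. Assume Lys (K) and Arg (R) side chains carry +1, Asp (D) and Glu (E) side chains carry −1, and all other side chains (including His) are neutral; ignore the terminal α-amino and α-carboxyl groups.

Positive (K, R): K3, K4, R5, R6, K10, R11, K17 → +7.
Negative (D, E): E7, D9, E13 → −3.
Net charge = (+7) + (−3) = +4.

+4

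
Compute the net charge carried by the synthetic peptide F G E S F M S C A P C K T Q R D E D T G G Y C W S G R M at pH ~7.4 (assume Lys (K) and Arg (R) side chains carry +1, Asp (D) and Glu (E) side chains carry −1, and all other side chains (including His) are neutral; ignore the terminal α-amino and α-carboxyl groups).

Positive (K, R): K12, R15, R27 → +3.
Negative (D, E): E3, D16, E17, D18 → −4.
Net charge = (+3) + (−4) = −1.

-1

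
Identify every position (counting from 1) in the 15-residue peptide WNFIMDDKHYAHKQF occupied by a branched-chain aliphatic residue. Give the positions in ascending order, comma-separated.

Valine (V), leucine (L), and isoleucine (I) are the branched-chain amino acids.
Matching residues: I4.

4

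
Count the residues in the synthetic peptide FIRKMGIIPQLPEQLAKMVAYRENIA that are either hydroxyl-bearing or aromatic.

Hydroxyl-bearing: S, T, Y. Aromatic: F, W, Y.
Hydroxyl-bearing residues here: Y21 (1).
Aromatic residues here: F1, Y21 (2).
Y is in both groups, so the 1 Y residue must not be double-counted.
Total = 1 + 2 − 1 = 2.

2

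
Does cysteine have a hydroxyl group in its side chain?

No

The –OH-bearing residues are Ser, Thr (aliphatic alcohols), and Tyr (phenol).
Cysteine is not in this group.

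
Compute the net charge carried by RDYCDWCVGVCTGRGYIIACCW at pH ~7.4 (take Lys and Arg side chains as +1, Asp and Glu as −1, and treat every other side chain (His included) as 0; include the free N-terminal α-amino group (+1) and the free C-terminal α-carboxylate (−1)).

0

Positive (K, R): R1, R14 → +2.
Negative (D, E): D2, D5 → −2.
The N-terminus (+1) and C-terminus (−1) cancel.
Net charge = (+2) + (−2) = 0.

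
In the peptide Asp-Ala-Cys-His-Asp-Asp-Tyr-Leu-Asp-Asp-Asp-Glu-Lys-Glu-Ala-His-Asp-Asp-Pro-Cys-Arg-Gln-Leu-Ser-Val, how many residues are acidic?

10

Only D (aspartate) and E (glutamate) carry a side-chain carboxylic acid.
Matching residues: Asp1, Asp5, Asp6, Asp9, Asp10, Asp11, Glu12, Glu14, Asp17, Asp18.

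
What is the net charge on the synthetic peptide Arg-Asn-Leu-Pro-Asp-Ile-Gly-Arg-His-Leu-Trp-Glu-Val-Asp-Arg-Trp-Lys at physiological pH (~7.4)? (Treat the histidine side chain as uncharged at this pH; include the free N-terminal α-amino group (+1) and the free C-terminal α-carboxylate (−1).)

Near pH 7.4, K and R contribute +1 each, D and E contribute −1 each, and every other side chain (His included, as stated) is uncharged.
Positive (K, R): Arg1, Arg8, Arg15, Lys17 → +4.
Negative (D, E): Asp5, Glu12, Asp14 → −3.
The N-terminus (+1) and C-terminus (−1) cancel.
Net charge = (+4) + (−3) = +1.

+1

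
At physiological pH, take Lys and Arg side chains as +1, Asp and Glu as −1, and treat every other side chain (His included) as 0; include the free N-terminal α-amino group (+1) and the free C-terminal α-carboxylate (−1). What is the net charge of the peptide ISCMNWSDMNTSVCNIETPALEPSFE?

Positive (K, R): none → +0.
Negative (D, E): D8, E17, E22, E26 → −4.
The N-terminus (+1) and C-terminus (−1) cancel.
Net charge = (+0) + (−4) = −4.

-4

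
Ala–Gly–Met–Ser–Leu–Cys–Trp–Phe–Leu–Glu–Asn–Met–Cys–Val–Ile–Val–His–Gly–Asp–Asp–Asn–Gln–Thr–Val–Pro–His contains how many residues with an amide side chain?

3

Asparagine (N) and glutamine (Q) have uncharged amide side chains.
Matching residues: Asn11, Asn21, Gln22.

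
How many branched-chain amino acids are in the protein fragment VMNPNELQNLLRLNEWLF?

V, L, and I make up the branched-chain aliphatic group.
Matching residues: V1, L7, L10, L11, L13, L17.

6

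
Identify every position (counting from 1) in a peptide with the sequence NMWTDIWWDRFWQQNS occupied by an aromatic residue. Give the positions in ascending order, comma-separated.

3, 7, 8, 11, 12

Phenylalanine (F), tryptophan (W), and tyrosine (Y) have aromatic ring side chains.
Matching residues: W3, W7, W8, F11, W12.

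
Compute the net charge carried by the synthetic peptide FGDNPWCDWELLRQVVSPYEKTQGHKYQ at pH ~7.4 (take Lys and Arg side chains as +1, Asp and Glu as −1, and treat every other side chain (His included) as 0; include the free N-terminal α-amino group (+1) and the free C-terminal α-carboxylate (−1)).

Positive (K, R): R13, K21, K26 → +3.
Negative (D, E): D3, D8, E10, E20 → −4.
The N-terminus (+1) and C-terminus (−1) cancel.
Net charge = (+3) + (−4) = −1.

-1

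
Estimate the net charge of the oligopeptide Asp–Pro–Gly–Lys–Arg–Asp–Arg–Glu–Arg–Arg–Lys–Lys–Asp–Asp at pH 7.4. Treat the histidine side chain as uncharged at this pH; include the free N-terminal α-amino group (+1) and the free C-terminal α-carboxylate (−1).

The side chains ionized at physiological pH are Lys/Arg (+1) and Asp/Glu (−1); with His treated as neutral, nothing else contributes.
Positive (K, R): Lys4, Arg5, Arg7, Arg9, Arg10, Lys11, Lys12 → +7.
Negative (D, E): Asp1, Asp6, Glu8, Asp13, Asp14 → −5.
The N-terminus (+1) and C-terminus (−1) cancel.
Net charge = (+7) + (−5) = +2.

+2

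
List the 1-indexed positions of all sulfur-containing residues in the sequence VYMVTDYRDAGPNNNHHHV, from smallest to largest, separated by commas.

Cysteine (C, thiol) and methionine (M, thioether) are the two sulfur-containing amino acids.
Matching residues: M3.

3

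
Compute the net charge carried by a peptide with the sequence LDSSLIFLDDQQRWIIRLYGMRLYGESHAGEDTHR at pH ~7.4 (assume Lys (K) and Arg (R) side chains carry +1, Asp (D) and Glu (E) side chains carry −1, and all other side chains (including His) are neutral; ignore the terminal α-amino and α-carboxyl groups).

-2

Positive (K, R): R13, R17, R22, R35 → +4.
Negative (D, E): D2, D9, D10, E26, E31, D32 → −6.
Net charge = (+4) + (−6) = −2.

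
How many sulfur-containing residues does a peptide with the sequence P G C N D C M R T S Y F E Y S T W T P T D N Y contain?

3

Only Cys (C) and Met (M) have a sulfur atom in the side chain.
Matching residues: C3, C6, M7.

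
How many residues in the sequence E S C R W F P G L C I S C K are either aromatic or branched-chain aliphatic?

Aromatic: F, W, Y. Branched-chain aliphatic: I, L, V.
Aromatic residues here: W5, F6 (2).
Branched-chain aliphatic residues here: L9, I11 (2).
The two groups share no amino acid, so total = 2 + 2 = 4.

4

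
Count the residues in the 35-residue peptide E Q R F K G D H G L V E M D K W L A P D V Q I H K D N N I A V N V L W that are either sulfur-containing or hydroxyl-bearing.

Sulfur-containing: C, M. Hydroxyl-bearing: S, T, Y.
Sulfur-containing residues here: M13 (1).
Hydroxyl-bearing residues here: none (0).
The two groups share no amino acid, so total = 1 + 0 = 1.

1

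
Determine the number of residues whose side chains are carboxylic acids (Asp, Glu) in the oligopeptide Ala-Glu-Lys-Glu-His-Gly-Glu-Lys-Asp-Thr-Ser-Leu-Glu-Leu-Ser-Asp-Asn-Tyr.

Matching residues: Glu2, Glu4, Glu7, Asp9, Glu13, Asp16.

6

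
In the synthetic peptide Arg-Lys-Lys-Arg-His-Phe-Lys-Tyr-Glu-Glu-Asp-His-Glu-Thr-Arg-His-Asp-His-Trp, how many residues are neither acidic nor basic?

4

Acidic: D, E. Basic: K, R, H. All other residues are neither.
Matching residues: Phe6, Tyr8, Thr14, Trp19.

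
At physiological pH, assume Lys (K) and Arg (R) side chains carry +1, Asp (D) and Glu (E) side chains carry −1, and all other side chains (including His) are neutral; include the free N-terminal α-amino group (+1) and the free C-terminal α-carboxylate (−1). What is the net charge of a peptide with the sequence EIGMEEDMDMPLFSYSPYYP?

-5

Positive (K, R): none → +0.
Negative (D, E): E1, E5, E6, D7, D9 → −5.
The N-terminus (+1) and C-terminus (−1) cancel.
Net charge = (+0) + (−5) = −5.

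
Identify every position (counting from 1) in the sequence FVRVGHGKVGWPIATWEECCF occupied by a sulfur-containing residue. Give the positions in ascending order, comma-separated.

19, 20

Cysteine (C, thiol) and methionine (M, thioether) are the two sulfur-containing amino acids.
Matching residues: C19, C20.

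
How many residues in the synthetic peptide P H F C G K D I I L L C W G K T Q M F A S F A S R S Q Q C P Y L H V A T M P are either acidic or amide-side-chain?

4

Acidic: D, E. Amide-side-chain: N, Q.
Acidic residues here: D7 (1).
Amide-side-chain residues here: Q17, Q27, Q28 (3).
The two groups share no amino acid, so total = 1 + 3 = 4.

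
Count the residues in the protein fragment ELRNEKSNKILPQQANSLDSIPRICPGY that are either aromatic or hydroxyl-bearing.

Aromatic: F, W, Y. Hydroxyl-bearing: S, T, Y.
Aromatic residues here: Y28 (1).
Hydroxyl-bearing residues here: S7, S17, S20, Y28 (4).
Y is in both groups, so the 1 Y residue must not be double-counted.
Total = 1 + 4 − 1 = 4.

4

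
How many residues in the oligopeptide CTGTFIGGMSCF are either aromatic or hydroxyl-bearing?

5

Aromatic: F, W, Y. Hydroxyl-bearing: S, T, Y.
Aromatic residues here: F5, F12 (2).
Hydroxyl-bearing residues here: T2, T4, S10 (3).
(Y belongs to both groups, but none appear in this sequence.) Total = 2 + 3 = 5.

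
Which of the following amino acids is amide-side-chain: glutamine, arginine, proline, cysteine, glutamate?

The amide-side-chain residues are Asn (N) and Gln (Q).
Of the listed options, only glutamine belongs to this group.

glutamine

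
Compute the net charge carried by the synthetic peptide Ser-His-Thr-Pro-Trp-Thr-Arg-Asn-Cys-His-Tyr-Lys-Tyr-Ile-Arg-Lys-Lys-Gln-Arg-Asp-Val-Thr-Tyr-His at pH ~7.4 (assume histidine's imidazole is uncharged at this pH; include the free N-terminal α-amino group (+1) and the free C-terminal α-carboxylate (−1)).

+5

At pH ~7.4 the Lys and Arg side chains are protonated (+1), the Asp and Glu side chains are deprotonated (−1), and with His taken as neutral all other side chains carry no charge.
Positive (K, R): Arg7, Lys12, Arg15, Lys16, Lys17, Arg19 → +6.
Negative (D, E): Asp20 → −1.
The N-terminus (+1) and C-terminus (−1) cancel.
Net charge = (+6) + (−1) = +5.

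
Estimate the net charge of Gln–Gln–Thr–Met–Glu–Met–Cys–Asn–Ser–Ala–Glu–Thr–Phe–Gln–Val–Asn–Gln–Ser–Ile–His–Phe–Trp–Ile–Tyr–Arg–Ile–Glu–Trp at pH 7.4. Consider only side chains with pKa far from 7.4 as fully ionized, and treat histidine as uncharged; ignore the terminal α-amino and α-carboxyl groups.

-2

At pH ~7.4 the Lys and Arg side chains are protonated (+1), the Asp and Glu side chains are deprotonated (−1), and with His taken as neutral all other side chains carry no charge.
Positive (K, R): Arg25 → +1.
Negative (D, E): Glu5, Glu11, Glu27 → −3.
Net charge = (+1) + (−3) = −2.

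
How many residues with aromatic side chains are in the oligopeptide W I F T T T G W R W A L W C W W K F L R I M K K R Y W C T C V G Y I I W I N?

The aromatic amino acids are Phe (F, benzyl), Trp (W, indole), and Tyr (Y, phenol).
Matching residues: W1, F3, W8, W10, W13, W15, W16, F18, Y26, W27, Y33, W36.

12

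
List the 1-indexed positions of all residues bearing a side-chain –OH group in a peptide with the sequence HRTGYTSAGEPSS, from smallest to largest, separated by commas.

Serine (S), threonine (T), and tyrosine (Y) each carry a hydroxyl group on the side chain.
Matching residues: T3, Y5, T6, S7, S12, S13.

3, 5, 6, 7, 12, 13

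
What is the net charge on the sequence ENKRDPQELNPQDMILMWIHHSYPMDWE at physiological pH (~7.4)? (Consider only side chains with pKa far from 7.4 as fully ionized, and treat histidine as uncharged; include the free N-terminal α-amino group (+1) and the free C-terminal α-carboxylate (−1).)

Near pH 7.4, K and R contribute +1 each, D and E contribute −1 each, and every other side chain (His included, as stated) is uncharged.
Positive (K, R): K3, R4 → +2.
Negative (D, E): E1, D5, E8, D13, D26, E28 → −6.
The N-terminus (+1) and C-terminus (−1) cancel.
Net charge = (+2) + (−6) = −4.

-4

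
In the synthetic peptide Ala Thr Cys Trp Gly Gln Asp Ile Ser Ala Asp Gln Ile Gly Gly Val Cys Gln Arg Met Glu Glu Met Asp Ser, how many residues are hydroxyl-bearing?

Serine (S), threonine (T), and tyrosine (Y) each carry a hydroxyl group on the side chain.
Matching residues: Thr2, Ser9, Ser25.

3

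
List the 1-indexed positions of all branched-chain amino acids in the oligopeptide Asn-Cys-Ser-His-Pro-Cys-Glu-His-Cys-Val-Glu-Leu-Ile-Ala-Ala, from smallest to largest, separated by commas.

V, L, and I make up the branched-chain aliphatic group.
Matching residues: Val10, Leu12, Ile13.

10, 12, 13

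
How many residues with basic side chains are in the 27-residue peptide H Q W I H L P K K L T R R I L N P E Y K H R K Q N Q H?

11

The basic amino acids are Lys (K), Arg (R), and His (H).
Matching residues: H1, H5, K8, K9, R12, R13, K20, H21, R22, K23, H27.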